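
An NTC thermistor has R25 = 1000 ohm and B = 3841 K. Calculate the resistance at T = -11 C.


NTC thermistor equation: Rt = R25 * exp(B * (1/T - 1/T25)).
T in Kelvin: 262.15 K, T25 = 298.15 K
1/T - 1/T25 = 1/262.15 - 1/298.15 = 0.00046059
B * (1/T - 1/T25) = 3841 * 0.00046059 = 1.7691
Rt = 1000 * exp(1.7691) = 5865.8 ohm

5865.8 ohm


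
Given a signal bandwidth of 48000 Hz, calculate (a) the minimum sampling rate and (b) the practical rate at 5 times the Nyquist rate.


By Nyquist theorem, fs_min = 2 * fmax.
fs_min = 2 * 48000 = 96000 Hz
Practical rate = 5 * fs_min = 5 * 96000 = 480000 Hz

fs_min = 96000 Hz, fs_practical = 480000 Hz


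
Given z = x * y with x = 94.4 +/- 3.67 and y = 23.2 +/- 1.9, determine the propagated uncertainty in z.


For a product z = x*y, the relative uncertainty is:
uz/z = sqrt((ux/x)^2 + (uy/y)^2)
Relative uncertainties: ux/x = 3.67/94.4 = 0.038877
uy/y = 1.9/23.2 = 0.081897
z = 94.4 * 23.2 = 2190.1
uz = 2190.1 * sqrt(0.038877^2 + 0.081897^2) = 198.543

198.543


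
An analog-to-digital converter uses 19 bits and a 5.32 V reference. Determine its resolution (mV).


The resolution (LSB) of an ADC is Vref / 2^n.
LSB = 5.32 / 2^19
LSB = 5.32 / 524288
LSB = 1.015e-05 V = 0.01014709 mV

0.01014709 mV


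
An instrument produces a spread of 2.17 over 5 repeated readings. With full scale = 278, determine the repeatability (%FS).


Repeatability = (spread / full scale) * 100%.
R = (2.17 / 278) * 100
R = 0.781 %FS

0.781 %FS


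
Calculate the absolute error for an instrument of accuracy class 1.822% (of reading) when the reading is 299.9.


Absolute error = (accuracy% / 100) * reading.
Error = (1.822 / 100) * 299.9
Error = 0.01822 * 299.9
Error = 5.4642

5.4642


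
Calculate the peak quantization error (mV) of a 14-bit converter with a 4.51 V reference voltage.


The maximum quantization error is +/- LSB/2.
LSB = Vref / 2^n = 4.51 / 16384 = 0.00027527 V
Max error = LSB / 2 = 0.00027527 / 2 = 0.00013763 V
Max error = 0.1376 mV

0.1376 mV


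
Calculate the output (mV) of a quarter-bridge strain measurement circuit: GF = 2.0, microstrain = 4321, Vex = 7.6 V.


Quarter bridge output: Vout = (GF * epsilon * Vex) / 4.
Vout = (2.0 * 4321e-6 * 7.6) / 4
Vout = 0.0656792 / 4 V
Vout = 0.0164198 V = 16.4198 mV

16.4198 mV


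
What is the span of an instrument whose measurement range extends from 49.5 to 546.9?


Span = upper range - lower range.
Span = 546.9 - (49.5)
Span = 497.4

497.4


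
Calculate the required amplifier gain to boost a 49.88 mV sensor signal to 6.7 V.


Gain = Vout / Vin (converting to same units).
G = 6.7 V / 49.88 mV
G = 6700.0 mV / 49.88 mV
G = 134.32

134.32


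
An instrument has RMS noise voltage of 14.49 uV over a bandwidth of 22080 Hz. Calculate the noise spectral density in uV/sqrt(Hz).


Noise spectral density = Vrms / sqrt(BW).
NSD = 14.49 / sqrt(22080)
NSD = 14.49 / 148.5934
NSD = 0.0975 uV/sqrt(Hz)

0.0975 uV/sqrt(Hz)


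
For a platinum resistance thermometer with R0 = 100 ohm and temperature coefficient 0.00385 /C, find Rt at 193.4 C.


The RTD equation: Rt = R0 * (1 + alpha * T).
Rt = 100 * (1 + 0.00385 * 193.4)
Rt = 100 * (1 + 0.74459)
Rt = 100 * 1.74459
Rt = 174.459 ohm

174.459 ohm


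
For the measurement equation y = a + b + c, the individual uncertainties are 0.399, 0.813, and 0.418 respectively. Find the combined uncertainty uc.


For a sum of independent quantities, uc = sqrt(u1^2 + u2^2 + u3^2).
uc = sqrt(0.399^2 + 0.813^2 + 0.418^2)
uc = sqrt(0.159201 + 0.660969 + 0.174724)
uc = 0.9974

0.9974


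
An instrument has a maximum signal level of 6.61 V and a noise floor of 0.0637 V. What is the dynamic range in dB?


Dynamic range = 20 * log10(Vmax / Vnoise).
DR = 20 * log10(6.61 / 0.0637)
DR = 20 * log10(103.77)
DR = 40.32 dB

40.32 dB


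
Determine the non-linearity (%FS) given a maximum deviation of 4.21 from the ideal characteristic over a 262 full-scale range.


Linearity error = (max deviation / full scale) * 100%.
Linearity = (4.21 / 262) * 100
Linearity = 1.607 %FS

1.607 %FS


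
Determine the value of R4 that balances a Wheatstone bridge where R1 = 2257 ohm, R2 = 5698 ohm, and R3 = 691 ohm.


At balance: R1*R4 = R2*R3, so R4 = R2*R3/R1.
R4 = 5698 * 691 / 2257
R4 = 3937318 / 2257
R4 = 1744.49 ohm

1744.49 ohm


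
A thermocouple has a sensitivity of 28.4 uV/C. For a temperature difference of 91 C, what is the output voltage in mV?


The thermocouple output V = sensitivity * dT.
V = 28.4 uV/C * 91 C
V = 2584.4 uV
V = 2.584 mV

2.584 mV


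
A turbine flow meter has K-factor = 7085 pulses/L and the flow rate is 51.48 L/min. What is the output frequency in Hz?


Frequency = K * Q / 60 (converting L/min to L/s).
f = 7085 * 51.48 / 60
f = 364735.8 / 60
f = 6078.93 Hz

6078.93 Hz


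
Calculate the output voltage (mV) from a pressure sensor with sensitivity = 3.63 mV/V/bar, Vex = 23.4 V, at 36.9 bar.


Output = sensitivity * Vex * P.
Vout = 3.63 * 23.4 * 36.9
Vout = 84.942 * 36.9
Vout = 3134.36 mV

3134.36 mV


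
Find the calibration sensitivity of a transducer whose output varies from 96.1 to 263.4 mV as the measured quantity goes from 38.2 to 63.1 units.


Sensitivity = (y2 - y1) / (x2 - x1).
S = (263.4 - 96.1) / (63.1 - 38.2)
S = 167.3 / 24.9
S = 6.7189 mV/unit

6.7189 mV/unit


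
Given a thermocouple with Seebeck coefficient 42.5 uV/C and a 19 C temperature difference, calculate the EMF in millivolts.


The thermocouple output V = sensitivity * dT.
V = 42.5 uV/C * 19 C
V = 807.5 uV
V = 0.807 mV

0.807 mV


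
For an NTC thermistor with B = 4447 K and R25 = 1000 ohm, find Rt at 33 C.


NTC thermistor equation: Rt = R25 * exp(B * (1/T - 1/T25)).
T in Kelvin: 306.15 K, T25 = 298.15 K
1/T - 1/T25 = 1/306.15 - 1/298.15 = -8.764e-05
B * (1/T - 1/T25) = 4447 * -8.764e-05 = -0.3898
Rt = 1000 * exp(-0.3898) = 677.2 ohm

677.2 ohm


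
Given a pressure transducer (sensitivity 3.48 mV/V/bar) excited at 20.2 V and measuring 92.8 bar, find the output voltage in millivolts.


Output = sensitivity * Vex * P.
Vout = 3.48 * 20.2 * 92.8
Vout = 70.296 * 92.8
Vout = 6523.47 mV

6523.47 mV


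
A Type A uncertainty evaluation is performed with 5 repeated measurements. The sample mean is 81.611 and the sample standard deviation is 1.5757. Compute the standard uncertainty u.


The standard uncertainty for Type A evaluation is u = s / sqrt(n).
u = 1.5757 / sqrt(5)
u = 1.5757 / 2.2361
u = 0.7047

0.7047


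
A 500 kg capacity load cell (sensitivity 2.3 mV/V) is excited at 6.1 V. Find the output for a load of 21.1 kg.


Vout = rated_output * Vex * (load / capacity).
Vout = 2.3 * 6.1 * (21.1 / 500)
Vout = 2.3 * 6.1 * 0.0422
Vout = 0.592 mV

0.592 mV


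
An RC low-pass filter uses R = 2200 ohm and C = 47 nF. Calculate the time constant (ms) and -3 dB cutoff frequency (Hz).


Time constant: tau = R * C.
tau = 2200 * 4.70e-08 = 0.0001034 s
tau = 0.1034 ms
Cutoff frequency: fc = 1 / (2*pi*R*C).
fc = 1 / (2*pi*0.0001034) = 1539.22 Hz

tau = 0.1034 ms, fc = 1539.22 Hz


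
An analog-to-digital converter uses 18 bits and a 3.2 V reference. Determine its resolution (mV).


The resolution (LSB) of an ADC is Vref / 2^n.
LSB = 3.2 / 2^18
LSB = 3.2 / 262144
LSB = 1.221e-05 V = 0.01220703 mV

0.01220703 mV


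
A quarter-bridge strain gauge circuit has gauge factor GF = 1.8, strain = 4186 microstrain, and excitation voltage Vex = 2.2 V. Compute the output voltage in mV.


Quarter bridge output: Vout = (GF * epsilon * Vex) / 4.
Vout = (1.8 * 4186e-6 * 2.2) / 4
Vout = 0.01657656 / 4 V
Vout = 0.00414414 V = 4.1441 mV

4.1441 mV


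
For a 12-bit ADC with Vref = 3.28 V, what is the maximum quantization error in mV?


The maximum quantization error is +/- LSB/2.
LSB = Vref / 2^n = 3.28 / 4096 = 0.00080078 V
Max error = LSB / 2 = 0.00080078 / 2 = 0.00040039 V
Max error = 0.4004 mV

0.4004 mV


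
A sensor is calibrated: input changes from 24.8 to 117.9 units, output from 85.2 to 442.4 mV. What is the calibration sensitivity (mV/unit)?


Sensitivity = (y2 - y1) / (x2 - x1).
S = (442.4 - 85.2) / (117.9 - 24.8)
S = 357.2 / 93.1
S = 3.8367 mV/unit

3.8367 mV/unit


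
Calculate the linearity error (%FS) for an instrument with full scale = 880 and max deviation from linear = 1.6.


Linearity error = (max deviation / full scale) * 100%.
Linearity = (1.6 / 880) * 100
Linearity = 0.182 %FS

0.182 %FS


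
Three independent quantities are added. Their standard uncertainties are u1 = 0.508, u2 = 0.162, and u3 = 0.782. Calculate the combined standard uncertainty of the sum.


For a sum of independent quantities, uc = sqrt(u1^2 + u2^2 + u3^2).
uc = sqrt(0.508^2 + 0.162^2 + 0.782^2)
uc = sqrt(0.258064 + 0.026244 + 0.611524)
uc = 0.9465

0.9465


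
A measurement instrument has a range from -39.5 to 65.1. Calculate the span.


Span = upper range - lower range.
Span = 65.1 - (-39.5)
Span = 104.6

104.6


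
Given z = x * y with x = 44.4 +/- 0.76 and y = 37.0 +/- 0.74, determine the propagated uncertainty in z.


For a product z = x*y, the relative uncertainty is:
uz/z = sqrt((ux/x)^2 + (uy/y)^2)
Relative uncertainties: ux/x = 0.76/44.4 = 0.017117
uy/y = 0.74/37.0 = 0.02
z = 44.4 * 37.0 = 1642.8
uz = 1642.8 * sqrt(0.017117^2 + 0.02^2) = 43.246

43.246


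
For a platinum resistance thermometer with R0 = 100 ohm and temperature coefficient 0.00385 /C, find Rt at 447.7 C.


The RTD equation: Rt = R0 * (1 + alpha * T).
Rt = 100 * (1 + 0.00385 * 447.7)
Rt = 100 * (1 + 1.723645)
Rt = 100 * 2.723645
Rt = 272.365 ohm

272.365 ohm


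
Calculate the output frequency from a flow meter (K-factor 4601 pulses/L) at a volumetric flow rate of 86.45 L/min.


Frequency = K * Q / 60 (converting L/min to L/s).
f = 4601 * 86.45 / 60
f = 397756.45 / 60
f = 6629.27 Hz

6629.27 Hz


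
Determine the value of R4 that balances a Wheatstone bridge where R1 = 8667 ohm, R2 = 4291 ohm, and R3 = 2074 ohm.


At balance: R1*R4 = R2*R3, so R4 = R2*R3/R1.
R4 = 4291 * 2074 / 8667
R4 = 8899534 / 8667
R4 = 1026.83 ohm

1026.83 ohm


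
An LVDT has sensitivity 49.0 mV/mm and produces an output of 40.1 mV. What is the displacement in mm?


Displacement = Vout / sensitivity.
d = 40.1 / 49.0
d = 0.818 mm

0.818 mm


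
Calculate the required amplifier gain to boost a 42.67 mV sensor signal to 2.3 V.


Gain = Vout / Vin (converting to same units).
G = 2.3 V / 42.67 mV
G = 2300.0 mV / 42.67 mV
G = 53.9

53.9


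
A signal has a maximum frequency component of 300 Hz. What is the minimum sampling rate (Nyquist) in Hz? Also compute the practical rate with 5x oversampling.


By Nyquist theorem, fs_min = 2 * fmax.
fs_min = 2 * 300 = 600 Hz
Practical rate = 5 * fs_min = 5 * 600 = 3000 Hz

fs_min = 600 Hz, fs_practical = 3000 Hz


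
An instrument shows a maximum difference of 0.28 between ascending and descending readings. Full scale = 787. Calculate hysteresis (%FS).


Hysteresis = (max difference / full scale) * 100%.
H = (0.28 / 787) * 100
H = 0.036 %FS

0.036 %FS


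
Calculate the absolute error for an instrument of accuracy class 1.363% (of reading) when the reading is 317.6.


Absolute error = (accuracy% / 100) * reading.
Error = (1.363 / 100) * 317.6
Error = 0.01363 * 317.6
Error = 4.3289

4.3289


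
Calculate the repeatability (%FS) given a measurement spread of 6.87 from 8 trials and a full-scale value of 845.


Repeatability = (spread / full scale) * 100%.
R = (6.87 / 845) * 100
R = 0.813 %FS

0.813 %FS


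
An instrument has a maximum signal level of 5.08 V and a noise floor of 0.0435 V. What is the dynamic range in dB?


Dynamic range = 20 * log10(Vmax / Vnoise).
DR = 20 * log10(5.08 / 0.0435)
DR = 20 * log10(116.78)
DR = 41.35 dB

41.35 dB


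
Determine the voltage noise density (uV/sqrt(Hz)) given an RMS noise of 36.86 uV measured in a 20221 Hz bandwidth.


Noise spectral density = Vrms / sqrt(BW).
NSD = 36.86 / sqrt(20221)
NSD = 36.86 / 142.2006
NSD = 0.2592 uV/sqrt(Hz)

0.2592 uV/sqrt(Hz)


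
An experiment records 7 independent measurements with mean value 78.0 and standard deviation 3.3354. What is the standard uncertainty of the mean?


The standard uncertainty for Type A evaluation is u = s / sqrt(n).
u = 3.3354 / sqrt(7)
u = 3.3354 / 2.6458
u = 1.2607

1.2607


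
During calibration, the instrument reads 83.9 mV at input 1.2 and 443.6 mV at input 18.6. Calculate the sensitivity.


Sensitivity = (y2 - y1) / (x2 - x1).
S = (443.6 - 83.9) / (18.6 - 1.2)
S = 359.7 / 17.4
S = 20.6724 mV/unit

20.6724 mV/unit


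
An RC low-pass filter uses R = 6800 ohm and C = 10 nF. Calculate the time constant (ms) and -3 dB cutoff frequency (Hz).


Time constant: tau = R * C.
tau = 6800 * 1.00e-08 = 6.8e-05 s
tau = 0.068 ms
Cutoff frequency: fc = 1 / (2*pi*R*C).
fc = 1 / (2*pi*6.8e-05) = 2340.51 Hz

tau = 0.068 ms, fc = 2340.51 Hz


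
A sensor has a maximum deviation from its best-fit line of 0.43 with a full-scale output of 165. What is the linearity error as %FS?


Linearity error = (max deviation / full scale) * 100%.
Linearity = (0.43 / 165) * 100
Linearity = 0.261 %FS

0.261 %FS


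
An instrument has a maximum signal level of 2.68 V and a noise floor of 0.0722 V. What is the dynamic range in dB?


Dynamic range = 20 * log10(Vmax / Vnoise).
DR = 20 * log10(2.68 / 0.0722)
DR = 20 * log10(37.12)
DR = 31.39 dB

31.39 dB


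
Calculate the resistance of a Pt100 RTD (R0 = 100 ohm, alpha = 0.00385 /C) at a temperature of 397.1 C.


The RTD equation: Rt = R0 * (1 + alpha * T).
Rt = 100 * (1 + 0.00385 * 397.1)
Rt = 100 * (1 + 1.528835)
Rt = 100 * 2.528835
Rt = 252.883 ohm

252.883 ohm


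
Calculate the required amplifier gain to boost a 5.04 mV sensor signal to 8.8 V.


Gain = Vout / Vin (converting to same units).
G = 8.8 V / 5.04 mV
G = 8800.0 mV / 5.04 mV
G = 1746.03

1746.03


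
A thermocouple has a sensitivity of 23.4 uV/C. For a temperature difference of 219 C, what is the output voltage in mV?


The thermocouple output V = sensitivity * dT.
V = 23.4 uV/C * 219 C
V = 5124.6 uV
V = 5.125 mV

5.125 mV


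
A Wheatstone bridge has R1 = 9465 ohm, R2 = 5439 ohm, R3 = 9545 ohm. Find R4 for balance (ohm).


At balance: R1*R4 = R2*R3, so R4 = R2*R3/R1.
R4 = 5439 * 9545 / 9465
R4 = 51915255 / 9465
R4 = 5484.97 ohm

5484.97 ohm


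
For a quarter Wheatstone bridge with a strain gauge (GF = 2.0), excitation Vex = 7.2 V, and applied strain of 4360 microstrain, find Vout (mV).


Quarter bridge output: Vout = (GF * epsilon * Vex) / 4.
Vout = (2.0 * 4360e-6 * 7.2) / 4
Vout = 0.062784 / 4 V
Vout = 0.015696 V = 15.696 mV

15.696 mV


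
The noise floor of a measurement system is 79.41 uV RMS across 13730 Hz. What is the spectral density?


Noise spectral density = Vrms / sqrt(BW).
NSD = 79.41 / sqrt(13730)
NSD = 79.41 / 117.1751
NSD = 0.6777 uV/sqrt(Hz)

0.6777 uV/sqrt(Hz)


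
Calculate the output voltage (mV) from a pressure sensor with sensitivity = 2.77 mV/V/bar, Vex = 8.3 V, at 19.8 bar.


Output = sensitivity * Vex * P.
Vout = 2.77 * 8.3 * 19.8
Vout = 22.991 * 19.8
Vout = 455.22 mV

455.22 mV


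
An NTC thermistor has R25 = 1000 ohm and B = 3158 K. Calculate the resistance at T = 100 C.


NTC thermistor equation: Rt = R25 * exp(B * (1/T - 1/T25)).
T in Kelvin: 373.15 K, T25 = 298.15 K
1/T - 1/T25 = 1/373.15 - 1/298.15 = -0.00067413
B * (1/T - 1/T25) = 3158 * -0.00067413 = -2.1289
Rt = 1000 * exp(-2.1289) = 119.0 ohm

119.0 ohm


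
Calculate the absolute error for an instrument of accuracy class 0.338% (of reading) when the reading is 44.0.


Absolute error = (accuracy% / 100) * reading.
Error = (0.338 / 100) * 44.0
Error = 0.00338 * 44.0
Error = 0.1487

0.1487


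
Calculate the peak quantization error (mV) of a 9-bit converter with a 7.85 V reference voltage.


The maximum quantization error is +/- LSB/2.
LSB = Vref / 2^n = 7.85 / 512 = 0.01533203 V
Max error = LSB / 2 = 0.01533203 / 2 = 0.00766602 V
Max error = 7.666 mV

7.666 mV


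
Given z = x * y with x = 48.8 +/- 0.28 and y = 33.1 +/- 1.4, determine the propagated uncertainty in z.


For a product z = x*y, the relative uncertainty is:
uz/z = sqrt((ux/x)^2 + (uy/y)^2)
Relative uncertainties: ux/x = 0.28/48.8 = 0.005738
uy/y = 1.4/33.1 = 0.042296
z = 48.8 * 33.1 = 1615.3
uz = 1615.3 * sqrt(0.005738^2 + 0.042296^2) = 68.946

68.946


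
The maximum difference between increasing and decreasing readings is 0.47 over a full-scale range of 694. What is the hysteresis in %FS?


Hysteresis = (max difference / full scale) * 100%.
H = (0.47 / 694) * 100
H = 0.068 %FS

0.068 %FS


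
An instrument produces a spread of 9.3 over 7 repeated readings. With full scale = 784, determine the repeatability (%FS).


Repeatability = (spread / full scale) * 100%.
R = (9.3 / 784) * 100
R = 1.186 %FS

1.186 %FS


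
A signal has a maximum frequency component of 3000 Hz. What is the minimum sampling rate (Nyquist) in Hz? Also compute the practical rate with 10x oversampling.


By Nyquist theorem, fs_min = 2 * fmax.
fs_min = 2 * 3000 = 6000 Hz
Practical rate = 10 * fs_min = 10 * 6000 = 60000 Hz

fs_min = 6000 Hz, fs_practical = 60000 Hz


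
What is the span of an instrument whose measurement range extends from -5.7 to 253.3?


Span = upper range - lower range.
Span = 253.3 - (-5.7)
Span = 259.0

259.0


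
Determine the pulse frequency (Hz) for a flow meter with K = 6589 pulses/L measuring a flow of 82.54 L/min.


Frequency = K * Q / 60 (converting L/min to L/s).
f = 6589 * 82.54 / 60
f = 543856.06 / 60
f = 9064.27 Hz

9064.27 Hz


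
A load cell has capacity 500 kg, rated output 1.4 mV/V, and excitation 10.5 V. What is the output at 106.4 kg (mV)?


Vout = rated_output * Vex * (load / capacity).
Vout = 1.4 * 10.5 * (106.4 / 500)
Vout = 1.4 * 10.5 * 0.2128
Vout = 3.128 mV

3.128 mV


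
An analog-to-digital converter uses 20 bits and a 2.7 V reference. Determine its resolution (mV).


The resolution (LSB) of an ADC is Vref / 2^n.
LSB = 2.7 / 2^20
LSB = 2.7 / 1048576
LSB = 2.57e-06 V = 0.00257492 mV

0.00257492 mV


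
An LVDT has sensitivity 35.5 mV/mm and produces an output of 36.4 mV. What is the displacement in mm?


Displacement = Vout / sensitivity.
d = 36.4 / 35.5
d = 1.025 mm

1.025 mm


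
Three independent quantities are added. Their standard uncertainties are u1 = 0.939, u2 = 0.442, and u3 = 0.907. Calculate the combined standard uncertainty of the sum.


For a sum of independent quantities, uc = sqrt(u1^2 + u2^2 + u3^2).
uc = sqrt(0.939^2 + 0.442^2 + 0.907^2)
uc = sqrt(0.881721 + 0.195364 + 0.822649)
uc = 1.3783

1.3783


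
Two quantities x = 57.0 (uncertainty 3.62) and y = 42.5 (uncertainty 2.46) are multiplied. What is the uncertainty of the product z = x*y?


For a product z = x*y, the relative uncertainty is:
uz/z = sqrt((ux/x)^2 + (uy/y)^2)
Relative uncertainties: ux/x = 3.62/57.0 = 0.063509
uy/y = 2.46/42.5 = 0.057882
z = 57.0 * 42.5 = 2422.5
uz = 2422.5 * sqrt(0.063509^2 + 0.057882^2) = 208.162

208.162


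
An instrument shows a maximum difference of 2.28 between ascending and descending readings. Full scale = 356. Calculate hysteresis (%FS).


Hysteresis = (max difference / full scale) * 100%.
H = (2.28 / 356) * 100
H = 0.64 %FS

0.64 %FS


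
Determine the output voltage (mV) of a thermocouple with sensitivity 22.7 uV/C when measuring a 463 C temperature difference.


The thermocouple output V = sensitivity * dT.
V = 22.7 uV/C * 463 C
V = 10510.1 uV
V = 10.51 mV

10.51 mV


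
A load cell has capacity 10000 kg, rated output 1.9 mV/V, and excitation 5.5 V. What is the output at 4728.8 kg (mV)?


Vout = rated_output * Vex * (load / capacity).
Vout = 1.9 * 5.5 * (4728.8 / 10000)
Vout = 1.9 * 5.5 * 0.47288
Vout = 4.942 mV

4.942 mV


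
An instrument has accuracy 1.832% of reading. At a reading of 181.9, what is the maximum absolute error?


Absolute error = (accuracy% / 100) * reading.
Error = (1.832 / 100) * 181.9
Error = 0.01832 * 181.9
Error = 3.3324

3.3324


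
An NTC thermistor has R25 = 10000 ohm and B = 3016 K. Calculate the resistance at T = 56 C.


NTC thermistor equation: Rt = R25 * exp(B * (1/T - 1/T25)).
T in Kelvin: 329.15 K, T25 = 298.15 K
1/T - 1/T25 = 1/329.15 - 1/298.15 = -0.00031589
B * (1/T - 1/T25) = 3016 * -0.00031589 = -0.9527
Rt = 10000 * exp(-0.9527) = 3856.9 ohm

3856.9 ohm


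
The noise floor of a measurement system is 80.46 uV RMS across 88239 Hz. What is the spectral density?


Noise spectral density = Vrms / sqrt(BW).
NSD = 80.46 / sqrt(88239)
NSD = 80.46 / 297.0505
NSD = 0.2709 uV/sqrt(Hz)

0.2709 uV/sqrt(Hz)


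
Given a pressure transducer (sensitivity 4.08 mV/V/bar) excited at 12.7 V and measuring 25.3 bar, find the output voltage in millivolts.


Output = sensitivity * Vex * P.
Vout = 4.08 * 12.7 * 25.3
Vout = 51.816 * 25.3
Vout = 1310.94 mV

1310.94 mV


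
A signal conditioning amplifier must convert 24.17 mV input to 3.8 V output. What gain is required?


Gain = Vout / Vin (converting to same units).
G = 3.8 V / 24.17 mV
G = 3800.0 mV / 24.17 mV
G = 157.22

157.22


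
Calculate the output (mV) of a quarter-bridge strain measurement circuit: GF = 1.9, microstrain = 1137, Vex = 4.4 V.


Quarter bridge output: Vout = (GF * epsilon * Vex) / 4.
Vout = (1.9 * 1137e-6 * 4.4) / 4
Vout = 0.00950532 / 4 V
Vout = 0.00237633 V = 2.3763 mV

2.3763 mV


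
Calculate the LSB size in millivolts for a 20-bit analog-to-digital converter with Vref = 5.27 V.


The resolution (LSB) of an ADC is Vref / 2^n.
LSB = 5.27 / 2^20
LSB = 5.27 / 1048576
LSB = 5.03e-06 V = 0.00502586 mV

0.00502586 mV


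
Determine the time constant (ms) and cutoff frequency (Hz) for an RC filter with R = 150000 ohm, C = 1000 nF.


Time constant: tau = R * C.
tau = 150000 * 1.00e-06 = 0.15 s
tau = 150.0 ms
Cutoff frequency: fc = 1 / (2*pi*R*C).
fc = 1 / (2*pi*0.15) = 1.06 Hz

tau = 150.0 ms, fc = 1.06 Hz


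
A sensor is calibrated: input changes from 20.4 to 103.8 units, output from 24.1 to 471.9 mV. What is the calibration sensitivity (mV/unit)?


Sensitivity = (y2 - y1) / (x2 - x1).
S = (471.9 - 24.1) / (103.8 - 20.4)
S = 447.8 / 83.4
S = 5.3693 mV/unit

5.3693 mV/unit


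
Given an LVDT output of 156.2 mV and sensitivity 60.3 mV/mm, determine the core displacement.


Displacement = Vout / sensitivity.
d = 156.2 / 60.3
d = 2.59 mm

2.59 mm


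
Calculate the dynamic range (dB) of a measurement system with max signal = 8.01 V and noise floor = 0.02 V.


Dynamic range = 20 * log10(Vmax / Vnoise).
DR = 20 * log10(8.01 / 0.02)
DR = 20 * log10(400.5)
DR = 52.05 dB

52.05 dB


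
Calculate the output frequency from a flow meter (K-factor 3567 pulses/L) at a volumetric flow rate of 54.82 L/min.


Frequency = K * Q / 60 (converting L/min to L/s).
f = 3567 * 54.82 / 60
f = 195542.94 / 60
f = 3259.05 Hz

3259.05 Hz


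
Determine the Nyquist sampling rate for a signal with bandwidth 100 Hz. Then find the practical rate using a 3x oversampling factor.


By Nyquist theorem, fs_min = 2 * fmax.
fs_min = 2 * 100 = 200 Hz
Practical rate = 3 * fs_min = 3 * 200 = 600 Hz

fs_min = 200 Hz, fs_practical = 600 Hz


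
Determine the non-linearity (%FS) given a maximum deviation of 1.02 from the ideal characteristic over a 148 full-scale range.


Linearity error = (max deviation / full scale) * 100%.
Linearity = (1.02 / 148) * 100
Linearity = 0.689 %FS

0.689 %FS


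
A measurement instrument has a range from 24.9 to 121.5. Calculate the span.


Span = upper range - lower range.
Span = 121.5 - (24.9)
Span = 96.6

96.6


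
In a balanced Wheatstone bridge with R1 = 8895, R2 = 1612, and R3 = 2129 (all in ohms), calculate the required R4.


At balance: R1*R4 = R2*R3, so R4 = R2*R3/R1.
R4 = 1612 * 2129 / 8895
R4 = 3431948 / 8895
R4 = 385.83 ohm

385.83 ohm


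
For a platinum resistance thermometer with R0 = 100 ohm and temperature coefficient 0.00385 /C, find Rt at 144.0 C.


The RTD equation: Rt = R0 * (1 + alpha * T).
Rt = 100 * (1 + 0.00385 * 144.0)
Rt = 100 * (1 + 0.5544)
Rt = 100 * 1.5544
Rt = 155.44 ohm

155.44 ohm


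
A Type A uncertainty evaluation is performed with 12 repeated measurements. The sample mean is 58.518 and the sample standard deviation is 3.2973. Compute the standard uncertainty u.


The standard uncertainty for Type A evaluation is u = s / sqrt(n).
u = 3.2973 / sqrt(12)
u = 3.2973 / 3.4641
u = 0.9518

0.9518


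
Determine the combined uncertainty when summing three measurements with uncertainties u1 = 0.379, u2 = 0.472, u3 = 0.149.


For a sum of independent quantities, uc = sqrt(u1^2 + u2^2 + u3^2).
uc = sqrt(0.379^2 + 0.472^2 + 0.149^2)
uc = sqrt(0.143641 + 0.222784 + 0.022201)
uc = 0.6234

0.6234


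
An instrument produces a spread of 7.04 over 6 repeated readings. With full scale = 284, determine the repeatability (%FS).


Repeatability = (spread / full scale) * 100%.
R = (7.04 / 284) * 100
R = 2.479 %FS

2.479 %FS


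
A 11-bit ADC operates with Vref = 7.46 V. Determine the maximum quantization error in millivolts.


The maximum quantization error is +/- LSB/2.
LSB = Vref / 2^n = 7.46 / 2048 = 0.00364258 V
Max error = LSB / 2 = 0.00364258 / 2 = 0.00182129 V
Max error = 1.8213 mV

1.8213 mV


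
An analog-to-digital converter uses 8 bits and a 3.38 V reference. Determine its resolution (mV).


The resolution (LSB) of an ADC is Vref / 2^n.
LSB = 3.38 / 2^8
LSB = 3.38 / 256
LSB = 0.01320312 V = 13.203125 mV

13.203125 mV


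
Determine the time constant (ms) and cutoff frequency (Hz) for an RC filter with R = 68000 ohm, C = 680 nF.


Time constant: tau = R * C.
tau = 68000 * 6.80e-07 = 0.04624 s
tau = 46.24 ms
Cutoff frequency: fc = 1 / (2*pi*R*C).
fc = 1 / (2*pi*0.04624) = 3.44 Hz

tau = 46.24 ms, fc = 3.44 Hz


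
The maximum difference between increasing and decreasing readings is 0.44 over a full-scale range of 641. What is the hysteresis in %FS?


Hysteresis = (max difference / full scale) * 100%.
H = (0.44 / 641) * 100
H = 0.069 %FS

0.069 %FS


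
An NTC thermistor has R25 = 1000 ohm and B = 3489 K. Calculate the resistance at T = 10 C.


NTC thermistor equation: Rt = R25 * exp(B * (1/T - 1/T25)).
T in Kelvin: 283.15 K, T25 = 298.15 K
1/T - 1/T25 = 1/283.15 - 1/298.15 = 0.00017768
B * (1/T - 1/T25) = 3489 * 0.00017768 = 0.6199
Rt = 1000 * exp(0.6199) = 1858.8 ohm

1858.8 ohm


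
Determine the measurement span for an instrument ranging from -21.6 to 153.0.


Span = upper range - lower range.
Span = 153.0 - (-21.6)
Span = 174.6

174.6


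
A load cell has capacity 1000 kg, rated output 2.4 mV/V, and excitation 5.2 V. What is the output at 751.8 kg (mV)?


Vout = rated_output * Vex * (load / capacity).
Vout = 2.4 * 5.2 * (751.8 / 1000)
Vout = 2.4 * 5.2 * 0.7518
Vout = 9.382 mV

9.382 mV


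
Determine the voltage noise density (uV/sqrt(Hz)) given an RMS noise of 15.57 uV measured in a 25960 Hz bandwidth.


Noise spectral density = Vrms / sqrt(BW).
NSD = 15.57 / sqrt(25960)
NSD = 15.57 / 161.1211
NSD = 0.0966 uV/sqrt(Hz)

0.0966 uV/sqrt(Hz)


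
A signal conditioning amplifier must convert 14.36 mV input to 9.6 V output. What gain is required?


Gain = Vout / Vin (converting to same units).
G = 9.6 V / 14.36 mV
G = 9600.0 mV / 14.36 mV
G = 668.52

668.52


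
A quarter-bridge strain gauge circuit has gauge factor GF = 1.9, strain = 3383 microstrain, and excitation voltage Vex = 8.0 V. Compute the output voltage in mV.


Quarter bridge output: Vout = (GF * epsilon * Vex) / 4.
Vout = (1.9 * 3383e-6 * 8.0) / 4
Vout = 0.0514216 / 4 V
Vout = 0.0128554 V = 12.8554 mV

12.8554 mV


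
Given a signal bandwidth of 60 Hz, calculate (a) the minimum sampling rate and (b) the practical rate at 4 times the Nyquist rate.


By Nyquist theorem, fs_min = 2 * fmax.
fs_min = 2 * 60 = 120 Hz
Practical rate = 4 * fs_min = 4 * 120 = 480 Hz

fs_min = 120 Hz, fs_practical = 480 Hz


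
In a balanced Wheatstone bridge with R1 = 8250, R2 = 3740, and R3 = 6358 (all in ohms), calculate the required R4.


At balance: R1*R4 = R2*R3, so R4 = R2*R3/R1.
R4 = 3740 * 6358 / 8250
R4 = 23778920 / 8250
R4 = 2882.29 ohm

2882.29 ohm


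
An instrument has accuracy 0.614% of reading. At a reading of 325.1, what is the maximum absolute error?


Absolute error = (accuracy% / 100) * reading.
Error = (0.614 / 100) * 325.1
Error = 0.00614 * 325.1
Error = 1.9961

1.9961


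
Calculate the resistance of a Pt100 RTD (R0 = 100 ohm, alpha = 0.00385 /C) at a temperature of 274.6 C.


The RTD equation: Rt = R0 * (1 + alpha * T).
Rt = 100 * (1 + 0.00385 * 274.6)
Rt = 100 * (1 + 1.05721)
Rt = 100 * 2.05721
Rt = 205.721 ohm

205.721 ohm


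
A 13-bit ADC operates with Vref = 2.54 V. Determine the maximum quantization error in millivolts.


The maximum quantization error is +/- LSB/2.
LSB = Vref / 2^n = 2.54 / 8192 = 0.00031006 V
Max error = LSB / 2 = 0.00031006 / 2 = 0.00015503 V
Max error = 0.155 mV

0.155 mV


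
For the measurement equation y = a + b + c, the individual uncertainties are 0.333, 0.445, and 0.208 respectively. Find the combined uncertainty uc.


For a sum of independent quantities, uc = sqrt(u1^2 + u2^2 + u3^2).
uc = sqrt(0.333^2 + 0.445^2 + 0.208^2)
uc = sqrt(0.110889 + 0.198025 + 0.043264)
uc = 0.5934

0.5934


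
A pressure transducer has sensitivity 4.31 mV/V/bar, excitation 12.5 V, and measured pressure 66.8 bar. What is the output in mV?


Output = sensitivity * Vex * P.
Vout = 4.31 * 12.5 * 66.8
Vout = 53.875 * 66.8
Vout = 3598.85 mV

3598.85 mV


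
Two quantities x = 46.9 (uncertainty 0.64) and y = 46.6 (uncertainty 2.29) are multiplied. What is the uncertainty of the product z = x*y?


For a product z = x*y, the relative uncertainty is:
uz/z = sqrt((ux/x)^2 + (uy/y)^2)
Relative uncertainties: ux/x = 0.64/46.9 = 0.013646
uy/y = 2.29/46.6 = 0.049142
z = 46.9 * 46.6 = 2185.5
uz = 2185.5 * sqrt(0.013646^2 + 0.049142^2) = 111.465

111.465


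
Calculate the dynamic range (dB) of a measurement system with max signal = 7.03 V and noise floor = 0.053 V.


Dynamic range = 20 * log10(Vmax / Vnoise).
DR = 20 * log10(7.03 / 0.053)
DR = 20 * log10(132.64)
DR = 42.45 dB

42.45 dB


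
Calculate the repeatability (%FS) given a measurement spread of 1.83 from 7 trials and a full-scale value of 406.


Repeatability = (spread / full scale) * 100%.
R = (1.83 / 406) * 100
R = 0.451 %FS

0.451 %FS


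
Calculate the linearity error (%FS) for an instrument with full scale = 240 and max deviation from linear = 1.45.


Linearity error = (max deviation / full scale) * 100%.
Linearity = (1.45 / 240) * 100
Linearity = 0.604 %FS

0.604 %FS


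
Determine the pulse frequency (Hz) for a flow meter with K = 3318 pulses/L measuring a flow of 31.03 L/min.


Frequency = K * Q / 60 (converting L/min to L/s).
f = 3318 * 31.03 / 60
f = 102957.54 / 60
f = 1715.96 Hz

1715.96 Hz


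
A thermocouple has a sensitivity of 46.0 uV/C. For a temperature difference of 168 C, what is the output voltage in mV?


The thermocouple output V = sensitivity * dT.
V = 46.0 uV/C * 168 C
V = 7728.0 uV
V = 7.728 mV

7.728 mV


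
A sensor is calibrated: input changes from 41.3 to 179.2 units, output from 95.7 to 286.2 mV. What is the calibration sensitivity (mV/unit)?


Sensitivity = (y2 - y1) / (x2 - x1).
S = (286.2 - 95.7) / (179.2 - 41.3)
S = 190.5 / 137.9
S = 1.3814 mV/unit

1.3814 mV/unit


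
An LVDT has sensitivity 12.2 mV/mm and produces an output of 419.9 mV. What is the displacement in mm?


Displacement = Vout / sensitivity.
d = 419.9 / 12.2
d = 34.418 mm

34.418 mm


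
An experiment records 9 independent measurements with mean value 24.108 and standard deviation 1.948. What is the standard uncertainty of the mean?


The standard uncertainty for Type A evaluation is u = s / sqrt(n).
u = 1.948 / sqrt(9)
u = 1.948 / 3.0
u = 0.6493

0.6493


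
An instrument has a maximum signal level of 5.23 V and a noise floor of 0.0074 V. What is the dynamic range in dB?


Dynamic range = 20 * log10(Vmax / Vnoise).
DR = 20 * log10(5.23 / 0.0074)
DR = 20 * log10(706.76)
DR = 56.99 dB

56.99 dB


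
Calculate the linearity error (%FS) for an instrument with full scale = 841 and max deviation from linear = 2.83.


Linearity error = (max deviation / full scale) * 100%.
Linearity = (2.83 / 841) * 100
Linearity = 0.337 %FS

0.337 %FS


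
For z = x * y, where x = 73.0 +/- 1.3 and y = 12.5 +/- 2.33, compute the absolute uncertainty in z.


For a product z = x*y, the relative uncertainty is:
uz/z = sqrt((ux/x)^2 + (uy/y)^2)
Relative uncertainties: ux/x = 1.3/73.0 = 0.017808
uy/y = 2.33/12.5 = 0.1864
z = 73.0 * 12.5 = 912.5
uz = 912.5 * sqrt(0.017808^2 + 0.1864^2) = 170.864

170.864


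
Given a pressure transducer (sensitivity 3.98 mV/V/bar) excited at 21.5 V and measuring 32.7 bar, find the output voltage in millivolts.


Output = sensitivity * Vex * P.
Vout = 3.98 * 21.5 * 32.7
Vout = 85.57 * 32.7
Vout = 2798.14 mV

2798.14 mV


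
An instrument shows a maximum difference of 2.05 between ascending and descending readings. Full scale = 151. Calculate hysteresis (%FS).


Hysteresis = (max difference / full scale) * 100%.
H = (2.05 / 151) * 100
H = 1.358 %FS

1.358 %FS


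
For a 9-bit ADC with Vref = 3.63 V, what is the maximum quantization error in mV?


The maximum quantization error is +/- LSB/2.
LSB = Vref / 2^n = 3.63 / 512 = 0.00708984 V
Max error = LSB / 2 = 0.00708984 / 2 = 0.00354492 V
Max error = 3.5449 mV

3.5449 mV


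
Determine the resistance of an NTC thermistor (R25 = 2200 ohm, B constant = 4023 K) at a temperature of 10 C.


NTC thermistor equation: Rt = R25 * exp(B * (1/T - 1/T25)).
T in Kelvin: 283.15 K, T25 = 298.15 K
1/T - 1/T25 = 1/283.15 - 1/298.15 = 0.00017768
B * (1/T - 1/T25) = 4023 * 0.00017768 = 0.7148
Rt = 2200 * exp(0.7148) = 4496.4 ohm

4496.4 ohm


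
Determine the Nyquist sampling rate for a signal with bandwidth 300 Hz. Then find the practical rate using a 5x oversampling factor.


By Nyquist theorem, fs_min = 2 * fmax.
fs_min = 2 * 300 = 600 Hz
Practical rate = 5 * fs_min = 5 * 600 = 3000 Hz

fs_min = 600 Hz, fs_practical = 3000 Hz


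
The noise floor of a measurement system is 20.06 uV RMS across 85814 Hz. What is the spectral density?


Noise spectral density = Vrms / sqrt(BW).
NSD = 20.06 / sqrt(85814)
NSD = 20.06 / 292.9403
NSD = 0.0685 uV/sqrt(Hz)

0.0685 uV/sqrt(Hz)


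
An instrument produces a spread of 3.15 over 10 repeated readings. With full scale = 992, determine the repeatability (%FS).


Repeatability = (spread / full scale) * 100%.
R = (3.15 / 992) * 100
R = 0.318 %FS

0.318 %FS


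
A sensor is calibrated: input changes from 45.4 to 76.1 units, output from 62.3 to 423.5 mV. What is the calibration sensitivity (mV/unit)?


Sensitivity = (y2 - y1) / (x2 - x1).
S = (423.5 - 62.3) / (76.1 - 45.4)
S = 361.2 / 30.7
S = 11.7655 mV/unit

11.7655 mV/unit


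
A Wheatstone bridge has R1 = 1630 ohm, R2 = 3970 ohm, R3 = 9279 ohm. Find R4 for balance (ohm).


At balance: R1*R4 = R2*R3, so R4 = R2*R3/R1.
R4 = 3970 * 9279 / 1630
R4 = 36837630 / 1630
R4 = 22599.77 ohm

22599.77 ohm


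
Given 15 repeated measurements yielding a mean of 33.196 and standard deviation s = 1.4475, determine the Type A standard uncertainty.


The standard uncertainty for Type A evaluation is u = s / sqrt(n).
u = 1.4475 / sqrt(15)
u = 1.4475 / 3.873
u = 0.3737

0.3737


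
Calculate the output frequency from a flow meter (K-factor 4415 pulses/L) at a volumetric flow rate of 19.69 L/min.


Frequency = K * Q / 60 (converting L/min to L/s).
f = 4415 * 19.69 / 60
f = 86931.35 / 60
f = 1448.86 Hz

1448.86 Hz


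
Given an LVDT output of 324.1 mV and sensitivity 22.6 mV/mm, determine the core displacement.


Displacement = Vout / sensitivity.
d = 324.1 / 22.6
d = 14.341 mm

14.341 mm


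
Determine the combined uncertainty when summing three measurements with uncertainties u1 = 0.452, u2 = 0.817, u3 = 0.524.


For a sum of independent quantities, uc = sqrt(u1^2 + u2^2 + u3^2).
uc = sqrt(0.452^2 + 0.817^2 + 0.524^2)
uc = sqrt(0.204304 + 0.667489 + 0.274576)
uc = 1.0707

1.0707


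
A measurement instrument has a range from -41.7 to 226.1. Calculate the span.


Span = upper range - lower range.
Span = 226.1 - (-41.7)
Span = 267.8

267.8


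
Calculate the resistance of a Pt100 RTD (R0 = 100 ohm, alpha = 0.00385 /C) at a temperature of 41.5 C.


The RTD equation: Rt = R0 * (1 + alpha * T).
Rt = 100 * (1 + 0.00385 * 41.5)
Rt = 100 * (1 + 0.159775)
Rt = 100 * 1.159775
Rt = 115.978 ohm

115.978 ohm


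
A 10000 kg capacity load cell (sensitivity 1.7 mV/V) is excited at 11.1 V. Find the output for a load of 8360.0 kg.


Vout = rated_output * Vex * (load / capacity).
Vout = 1.7 * 11.1 * (8360.0 / 10000)
Vout = 1.7 * 11.1 * 0.836
Vout = 15.775 mV

15.775 mV


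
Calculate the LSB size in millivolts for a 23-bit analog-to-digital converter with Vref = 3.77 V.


The resolution (LSB) of an ADC is Vref / 2^n.
LSB = 3.77 / 2^23
LSB = 3.77 / 8388608
LSB = 4.5e-07 V = 0.00044942 mV

0.00044942 mV


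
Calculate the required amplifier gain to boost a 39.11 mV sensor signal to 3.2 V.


Gain = Vout / Vin (converting to same units).
G = 3.2 V / 39.11 mV
G = 3200.0 mV / 39.11 mV
G = 81.82

81.82


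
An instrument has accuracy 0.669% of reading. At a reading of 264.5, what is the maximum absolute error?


Absolute error = (accuracy% / 100) * reading.
Error = (0.669 / 100) * 264.5
Error = 0.00669 * 264.5
Error = 1.7695

1.7695


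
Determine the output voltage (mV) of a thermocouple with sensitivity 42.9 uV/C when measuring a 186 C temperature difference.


The thermocouple output V = sensitivity * dT.
V = 42.9 uV/C * 186 C
V = 7979.4 uV
V = 7.979 mV

7.979 mV


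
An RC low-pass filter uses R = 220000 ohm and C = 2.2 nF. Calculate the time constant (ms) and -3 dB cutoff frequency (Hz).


Time constant: tau = R * C.
tau = 220000 * 2.20e-09 = 0.000484 s
tau = 0.484 ms
Cutoff frequency: fc = 1 / (2*pi*R*C).
fc = 1 / (2*pi*0.000484) = 328.83 Hz

tau = 0.484 ms, fc = 328.83 Hz


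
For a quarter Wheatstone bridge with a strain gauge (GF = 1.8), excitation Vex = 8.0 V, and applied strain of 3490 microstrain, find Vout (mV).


Quarter bridge output: Vout = (GF * epsilon * Vex) / 4.
Vout = (1.8 * 3490e-6 * 8.0) / 4
Vout = 0.050256 / 4 V
Vout = 0.012564 V = 12.564 mV

12.564 mV


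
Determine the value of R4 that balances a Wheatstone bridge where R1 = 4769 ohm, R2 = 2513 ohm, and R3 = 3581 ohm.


At balance: R1*R4 = R2*R3, so R4 = R2*R3/R1.
R4 = 2513 * 3581 / 4769
R4 = 8999053 / 4769
R4 = 1886.99 ohm

1886.99 ohm


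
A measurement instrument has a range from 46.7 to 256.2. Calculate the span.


Span = upper range - lower range.
Span = 256.2 - (46.7)
Span = 209.5

209.5


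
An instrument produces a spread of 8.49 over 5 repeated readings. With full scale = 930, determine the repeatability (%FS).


Repeatability = (spread / full scale) * 100%.
R = (8.49 / 930) * 100
R = 0.913 %FS

0.913 %FS


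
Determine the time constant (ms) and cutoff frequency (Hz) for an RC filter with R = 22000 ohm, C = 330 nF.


Time constant: tau = R * C.
tau = 22000 * 3.30e-07 = 0.00726 s
tau = 7.26 ms
Cutoff frequency: fc = 1 / (2*pi*R*C).
fc = 1 / (2*pi*0.00726) = 21.92 Hz

tau = 7.26 ms, fc = 21.92 Hz


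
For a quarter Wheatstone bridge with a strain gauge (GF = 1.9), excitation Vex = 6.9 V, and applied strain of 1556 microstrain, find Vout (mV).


Quarter bridge output: Vout = (GF * epsilon * Vex) / 4.
Vout = (1.9 * 1556e-6 * 6.9) / 4
Vout = 0.02039916 / 4 V
Vout = 0.00509979 V = 5.0998 mV

5.0998 mV


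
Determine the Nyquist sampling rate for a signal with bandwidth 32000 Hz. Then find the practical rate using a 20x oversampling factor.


By Nyquist theorem, fs_min = 2 * fmax.
fs_min = 2 * 32000 = 64000 Hz
Practical rate = 20 * fs_min = 20 * 64000 = 1280000 Hz

fs_min = 64000 Hz, fs_practical = 1280000 Hz
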